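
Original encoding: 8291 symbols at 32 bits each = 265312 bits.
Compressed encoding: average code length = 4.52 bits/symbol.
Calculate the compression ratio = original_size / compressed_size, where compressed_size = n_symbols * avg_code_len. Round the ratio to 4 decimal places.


original_size = n_symbols * orig_bits = 8291 * 32 = 265312 bits
compressed_size = n_symbols * avg_code_len = 8291 * 4.52 = 37475.32 bits
ratio = original_size / compressed_size = 265312 / 37475.32 = 7.0796

Compression ratio = 7.0796


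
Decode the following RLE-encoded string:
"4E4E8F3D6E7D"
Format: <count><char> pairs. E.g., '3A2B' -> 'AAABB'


Expanding each <count><char> pair:
  4E -> 'EEEE'
  4E -> 'EEEE'
  8F -> 'FFFFFFFF'
  3D -> 'DDD'
  6E -> 'EEEEEE'
  7D -> 'DDDDDDD'

Decoded = EEEEEEEEFFFFFFFFDDDEEEEEEDDDDDDD


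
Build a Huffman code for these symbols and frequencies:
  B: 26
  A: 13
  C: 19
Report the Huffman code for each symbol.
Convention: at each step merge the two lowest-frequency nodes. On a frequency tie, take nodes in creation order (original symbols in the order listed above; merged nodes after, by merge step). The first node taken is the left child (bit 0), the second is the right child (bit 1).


Huffman tree construction:
Step 1: Merge A(13) + C(19) = 32
Step 2: Merge B(26) + (A+C)(32) = 58
Read each symbol's code off the tree from the root (left child = 0, right child = 1).

Codes:
  B: 0 (length 1)
  A: 10 (length 2)
  C: 11 (length 2)
Average code length: 90/58 = 1.5517 bits/symbol


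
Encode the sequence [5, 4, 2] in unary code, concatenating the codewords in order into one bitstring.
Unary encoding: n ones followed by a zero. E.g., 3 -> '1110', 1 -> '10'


Encode each number as n ones followed by a terminating 0:
  5 -> 111110 (6 bits)
  4 -> 11110 (5 bits)
  2 -> 110 (3 bits)
Total length = 6 + 5 + 3 = 14 bits.

Unary([5, 4, 2]) = 11111011110110 (14 bits)


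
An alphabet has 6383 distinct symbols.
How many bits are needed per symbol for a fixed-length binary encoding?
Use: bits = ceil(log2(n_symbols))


log2(6383) = 12.64
Bracket: 2^12 = 4096 < 6383 <= 2^13 = 8192
So ceil(log2(6383)) = 13

bits = ceil(log2(6383)) = ceil(12.64) = 13 bits


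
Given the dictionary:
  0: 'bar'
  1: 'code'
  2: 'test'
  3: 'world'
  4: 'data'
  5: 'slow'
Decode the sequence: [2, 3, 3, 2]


Look up each index in the dictionary:
  2 -> 'test'
  3 -> 'world'
  3 -> 'world'
  2 -> 'test'

Decoded: "test world world test"


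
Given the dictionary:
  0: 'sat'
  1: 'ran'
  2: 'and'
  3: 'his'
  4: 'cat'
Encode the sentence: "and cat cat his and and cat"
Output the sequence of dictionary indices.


Look up each word in the dictionary:
  'and' -> 2
  'cat' -> 4
  'cat' -> 4
  'his' -> 3
  'and' -> 2
  'and' -> 2
  'cat' -> 4

Encoded: [2, 4, 4, 3, 2, 2, 4]


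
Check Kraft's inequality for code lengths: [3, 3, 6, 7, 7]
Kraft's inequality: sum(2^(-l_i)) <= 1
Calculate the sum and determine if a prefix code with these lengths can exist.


Sum = 2^(-3) + 2^(-3) + 2^(-6) + 2^(-7) + 2^(-7)
    = 0.125 + 0.125 + 0.015625 + 0.0078125 + 0.0078125
    = 36/128 = 0.28125
Since 0.28125 <= 1, Kraft's inequality IS satisfied.
A prefix code with these lengths CAN exist.

Kraft sum = 0.28125. Satisfied.


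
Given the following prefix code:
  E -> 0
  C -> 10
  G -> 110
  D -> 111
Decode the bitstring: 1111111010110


Decoding step by step:
Bits 111 -> D
Bits 111 -> D
Bits 10 -> C
Bits 10 -> C
Bits 110 -> G


Decoded message: DDCCG


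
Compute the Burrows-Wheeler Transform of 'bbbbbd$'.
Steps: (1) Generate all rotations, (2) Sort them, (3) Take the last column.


Rotations (sorted):
  0: $bbbbbd -> last char: d
  1: bbbbbd$ -> last char: $
  2: bbbbd$b -> last char: b
  3: bbbd$bb -> last char: b
  4: bbd$bbb -> last char: b
  5: bd$bbbb -> last char: b
  6: d$bbbbb -> last char: b


BWT = d$bbbbb


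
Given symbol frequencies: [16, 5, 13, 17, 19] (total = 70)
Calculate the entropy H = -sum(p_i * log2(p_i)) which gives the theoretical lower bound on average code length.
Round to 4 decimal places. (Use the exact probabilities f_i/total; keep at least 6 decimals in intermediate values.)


Per-symbol terms -p_i * log2(p_i) with p_i = f_i/70:
  p = 16/70 = 0.228571: log2(p) = -2.129283, -p*log2(p) = 0.486693
  p = 5/70 = 0.071429: log2(p) = -3.807355, -p*log2(p) = 0.271954
  p = 13/70 = 0.185714: log2(p) = -2.428843, -p*log2(p) = 0.451071
  p = 17/70 = 0.242857: log2(p) = -2.041820, -p*log2(p) = 0.495871
  p = 19/70 = 0.271429: log2(p) = -1.881356, -p*log2(p) = 0.510654
H = 0.486693 + 0.271954 + 0.451071 + 0.495871 + 0.510654 = 2.216243

H = 2.2162 bits/symbol


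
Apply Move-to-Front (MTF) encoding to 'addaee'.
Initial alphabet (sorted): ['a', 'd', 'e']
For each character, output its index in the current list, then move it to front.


MTF encoding:
'a': index 0 in ['a', 'd', 'e'] -> ['a', 'd', 'e']
'd': index 1 in ['a', 'd', 'e'] -> ['d', 'a', 'e']
'd': index 0 in ['d', 'a', 'e'] -> ['d', 'a', 'e']
'a': index 1 in ['d', 'a', 'e'] -> ['a', 'd', 'e']
'e': index 2 in ['a', 'd', 'e'] -> ['e', 'a', 'd']
'e': index 0 in ['e', 'a', 'd'] -> ['e', 'a', 'd']


Output: [0, 1, 0, 1, 2, 0]


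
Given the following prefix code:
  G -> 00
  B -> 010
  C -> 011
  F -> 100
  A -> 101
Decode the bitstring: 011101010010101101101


Decoding step by step:
Bits 011 -> C
Bits 101 -> A
Bits 010 -> B
Bits 010 -> B
Bits 101 -> A
Bits 101 -> A
Bits 101 -> A


Decoded message: CABBAAA


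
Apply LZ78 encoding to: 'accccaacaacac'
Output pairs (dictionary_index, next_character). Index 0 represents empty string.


LZ78 encoding steps:
Dictionary: {0: ''}
Step 1: w='' (idx 0), next='a' -> output (0, 'a'), add 'a' as idx 1
Step 2: w='' (idx 0), next='c' -> output (0, 'c'), add 'c' as idx 2
Step 3: w='c' (idx 2), next='c' -> output (2, 'c'), add 'cc' as idx 3
Step 4: w='c' (idx 2), next='a' -> output (2, 'a'), add 'ca' as idx 4
Step 5: w='a' (idx 1), next='c' -> output (1, 'c'), add 'ac' as idx 5
Step 6: w='a' (idx 1), next='a' -> output (1, 'a'), add 'aa' as idx 6
Step 7: w='ca' (idx 4), next='c' -> output (4, 'c'), add 'cac' as idx 7


Encoded: [(0, 'a'), (0, 'c'), (2, 'c'), (2, 'a'), (1, 'c'), (1, 'a'), (4, 'c')]


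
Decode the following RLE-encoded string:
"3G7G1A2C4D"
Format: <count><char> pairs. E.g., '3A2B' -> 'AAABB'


Expanding each <count><char> pair:
  3G -> 'GGG'
  7G -> 'GGGGGGG'
  1A -> 'A'
  2C -> 'CC'
  4D -> 'DDDD'

Decoded = GGGGGGGGGGACCDDDD


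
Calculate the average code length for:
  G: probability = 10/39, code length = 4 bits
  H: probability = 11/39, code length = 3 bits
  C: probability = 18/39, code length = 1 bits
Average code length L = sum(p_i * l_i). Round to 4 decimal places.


Weighted contributions p_i * l_i:
  G: (10/39) * 4 = 40/39
  H: (11/39) * 3 = 33/39
  C: (18/39) * 1 = 18/39
Sum = (40 + 33 + 18)/39 = 91/39

L = 91/39 = 2.3333 bits/symbol


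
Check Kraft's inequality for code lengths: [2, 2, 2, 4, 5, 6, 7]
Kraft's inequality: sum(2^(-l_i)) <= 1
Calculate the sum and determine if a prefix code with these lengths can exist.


Sum = 2^(-2) + 2^(-2) + 2^(-2) + 2^(-4) + 2^(-5) + 2^(-6) + 2^(-7)
    = 0.25 + 0.25 + 0.25 + 0.0625 + 0.03125 + 0.015625 + 0.0078125
    = 111/128 = 0.8671875
Since 0.8671875 <= 1, Kraft's inequality IS satisfied.
A prefix code with these lengths CAN exist.

Kraft sum = 0.8671875. Satisfied.


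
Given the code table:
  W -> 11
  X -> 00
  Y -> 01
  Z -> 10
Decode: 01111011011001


Decoding:
01 -> Y
11 -> W
10 -> Z
11 -> W
01 -> Y
10 -> Z
01 -> Y


Result: YWZWYZY


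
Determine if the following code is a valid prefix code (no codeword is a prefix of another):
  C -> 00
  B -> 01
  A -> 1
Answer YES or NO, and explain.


Checking each pair (does one codeword prefix another?):
  C='00' vs B='01': no prefix
  C='00' vs A='1': no prefix
  B='01' vs C='00': no prefix
  B='01' vs A='1': no prefix
  A='1' vs C='00': no prefix
  A='1' vs B='01': no prefix
No violation found over all pairs.

YES -- this is a valid prefix code. No codeword is a prefix of any other codeword.


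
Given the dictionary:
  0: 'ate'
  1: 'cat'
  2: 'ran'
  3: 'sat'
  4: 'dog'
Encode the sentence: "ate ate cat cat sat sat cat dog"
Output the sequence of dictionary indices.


Look up each word in the dictionary:
  'ate' -> 0
  'ate' -> 0
  'cat' -> 1
  'cat' -> 1
  'sat' -> 3
  'sat' -> 3
  'cat' -> 1
  'dog' -> 4

Encoded: [0, 0, 1, 1, 3, 3, 1, 4]


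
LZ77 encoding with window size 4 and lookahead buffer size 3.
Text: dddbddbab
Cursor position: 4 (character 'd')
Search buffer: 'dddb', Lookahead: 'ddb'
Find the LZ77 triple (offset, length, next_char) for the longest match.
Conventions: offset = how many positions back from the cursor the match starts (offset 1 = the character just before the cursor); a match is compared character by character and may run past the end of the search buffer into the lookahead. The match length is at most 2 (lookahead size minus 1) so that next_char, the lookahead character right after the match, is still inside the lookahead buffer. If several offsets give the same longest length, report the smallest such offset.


Try each offset into the search buffer:
  offset=1 (pos 3, char 'b'): match length 0
  offset=2 (pos 2, char 'd'): match length 1
  offset=3 (pos 1, char 'd'): match length 2
  offset=4 (pos 0, char 'd'): match length 2
Longest match has length 2, found at offsets 3, 4; take the smallest, offset 3.
next_char = character at position 4 + 2 = 6 -> 'b'

Best match: offset=3, length=2 (matching 'dd' starting at position 1)
LZ77 triple: (3, 2, 'b')


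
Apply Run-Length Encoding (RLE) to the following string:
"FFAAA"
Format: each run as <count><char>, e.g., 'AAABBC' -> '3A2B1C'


Scanning runs left to right:
  i=0: run of 'F' x 2 -> '2F'
  i=2: run of 'A' x 3 -> '3A'

RLE = 2F3A


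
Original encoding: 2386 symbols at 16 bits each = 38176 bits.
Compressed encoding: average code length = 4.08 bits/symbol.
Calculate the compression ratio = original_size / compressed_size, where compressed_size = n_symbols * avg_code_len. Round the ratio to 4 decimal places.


original_size = n_symbols * orig_bits = 2386 * 16 = 38176 bits
compressed_size = n_symbols * avg_code_len = 2386 * 4.08 = 9734.88 bits
ratio = original_size / compressed_size = 38176 / 9734.88 = 3.9216

Compression ratio = 3.9216


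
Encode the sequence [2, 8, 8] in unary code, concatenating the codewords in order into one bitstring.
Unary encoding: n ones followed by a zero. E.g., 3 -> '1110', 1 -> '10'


Encode each number as n ones followed by a terminating 0:
  2 -> 110 (3 bits)
  8 -> 111111110 (9 bits)
  8 -> 111111110 (9 bits)
Total length = 3 + 9 + 9 = 21 bits.

Unary([2, 8, 8]) = 110111111110111111110 (21 bits)


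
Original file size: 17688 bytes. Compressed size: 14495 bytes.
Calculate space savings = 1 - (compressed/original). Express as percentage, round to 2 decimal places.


ratio = compressed/original = 14495/17688 = 0.819482
savings = 1 - ratio = 1 - 0.819482 = 0.180518
as a percentage: 0.180518 * 100 = 18.05%

Space savings = 1 - 14495/17688 = 18.05%


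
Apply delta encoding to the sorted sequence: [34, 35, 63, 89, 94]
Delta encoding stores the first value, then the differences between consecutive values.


First value: 34
Deltas:
  35 - 34 = 1
  63 - 35 = 28
  89 - 63 = 26
  94 - 89 = 5


Delta encoded: [34, 1, 28, 26, 5]


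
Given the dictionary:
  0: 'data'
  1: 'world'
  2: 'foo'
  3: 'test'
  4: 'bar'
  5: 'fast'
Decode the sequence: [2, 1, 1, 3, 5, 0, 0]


Look up each index in the dictionary:
  2 -> 'foo'
  1 -> 'world'
  1 -> 'world'
  3 -> 'test'
  5 -> 'fast'
  0 -> 'data'
  0 -> 'data'

Decoded: "foo world world test fast data data"


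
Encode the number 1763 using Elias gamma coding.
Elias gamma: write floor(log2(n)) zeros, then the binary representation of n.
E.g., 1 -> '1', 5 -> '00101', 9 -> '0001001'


num_bits = floor(log2(1763)) + 1 = 11
leading_zeros = num_bits - 1 = 10
binary(1763) = 11011100011

Elias gamma(1763) = '0000000000' + '11011100011' = 000000000011011100011 (21 bits)


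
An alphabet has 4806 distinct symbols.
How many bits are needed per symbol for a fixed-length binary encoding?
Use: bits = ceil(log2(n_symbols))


log2(4806) = 12.2306
Bracket: 2^12 = 4096 < 4806 <= 2^13 = 8192
So ceil(log2(4806)) = 13

bits = ceil(log2(4806)) = ceil(12.2306) = 13 bits


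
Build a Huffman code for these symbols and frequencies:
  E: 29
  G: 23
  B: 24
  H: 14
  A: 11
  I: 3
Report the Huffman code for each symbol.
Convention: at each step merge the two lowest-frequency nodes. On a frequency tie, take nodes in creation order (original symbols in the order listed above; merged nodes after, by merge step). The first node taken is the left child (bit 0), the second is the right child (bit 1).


Huffman tree construction:
Step 1: Merge I(3) + A(11) = 14
Step 2: Merge H(14) + (I+A)(14) = 28
Step 3: Merge G(23) + B(24) = 47
Step 4: Merge (H+(I+A))(28) + E(29) = 57
Step 5: Merge (G+B)(47) + ((H+(I+A))+E)(57) = 104
Read each symbol's code off the tree from the root (left child = 0, right child = 1).

Codes:
  E: 11 (length 2)
  G: 00 (length 2)
  B: 01 (length 2)
  H: 100 (length 3)
  A: 1011 (length 4)
  I: 1010 (length 4)
Average code length: 250/104 = 2.4038 bits/symbol


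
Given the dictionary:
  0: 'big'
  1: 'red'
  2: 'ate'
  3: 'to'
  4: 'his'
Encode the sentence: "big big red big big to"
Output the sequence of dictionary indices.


Look up each word in the dictionary:
  'big' -> 0
  'big' -> 0
  'red' -> 1
  'big' -> 0
  'big' -> 0
  'to' -> 3

Encoded: [0, 0, 1, 0, 0, 3]


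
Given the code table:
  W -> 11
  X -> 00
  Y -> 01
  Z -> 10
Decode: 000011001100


Decoding:
00 -> X
00 -> X
11 -> W
00 -> X
11 -> W
00 -> X


Result: XXWXWX


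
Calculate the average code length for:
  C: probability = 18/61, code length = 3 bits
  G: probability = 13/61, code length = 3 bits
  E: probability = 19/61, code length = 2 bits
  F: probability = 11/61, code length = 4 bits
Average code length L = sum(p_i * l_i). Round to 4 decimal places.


Weighted contributions p_i * l_i:
  C: (18/61) * 3 = 54/61
  G: (13/61) * 3 = 39/61
  E: (19/61) * 2 = 38/61
  F: (11/61) * 4 = 44/61
Sum = (54 + 39 + 38 + 44)/61 = 175/61

L = 175/61 = 2.8689 bits/symbol


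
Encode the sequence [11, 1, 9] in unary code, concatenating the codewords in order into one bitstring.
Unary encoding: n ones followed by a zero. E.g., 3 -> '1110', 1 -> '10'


Encode each number as n ones followed by a terminating 0:
  11 -> 111111111110 (12 bits)
  1 -> 10 (2 bits)
  9 -> 1111111110 (10 bits)
Total length = 12 + 2 + 10 = 24 bits.

Unary([11, 1, 9]) = 111111111110101111111110 (24 bits)


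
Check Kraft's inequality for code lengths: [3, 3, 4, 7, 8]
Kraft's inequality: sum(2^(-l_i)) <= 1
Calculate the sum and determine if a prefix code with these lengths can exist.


Sum = 2^(-3) + 2^(-3) + 2^(-4) + 2^(-7) + 2^(-8)
    = 0.125 + 0.125 + 0.0625 + 0.0078125 + 0.00390625
    = 83/256 = 0.32421875
Since 0.32421875 <= 1, Kraft's inequality IS satisfied.
A prefix code with these lengths CAN exist.

Kraft sum = 0.32421875. Satisfied.


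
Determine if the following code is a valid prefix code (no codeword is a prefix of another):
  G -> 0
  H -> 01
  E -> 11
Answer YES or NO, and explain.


Checking each pair (does one codeword prefix another?):
  G='0' vs H='01': prefix -- VIOLATION

NO -- this is NOT a valid prefix code. G (0) is a prefix of H (01).


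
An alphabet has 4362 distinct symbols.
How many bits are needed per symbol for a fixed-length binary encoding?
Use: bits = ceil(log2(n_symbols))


log2(4362) = 12.0908
Bracket: 2^12 = 4096 < 4362 <= 2^13 = 8192
So ceil(log2(4362)) = 13

bits = ceil(log2(4362)) = ceil(12.0908) = 13 bits


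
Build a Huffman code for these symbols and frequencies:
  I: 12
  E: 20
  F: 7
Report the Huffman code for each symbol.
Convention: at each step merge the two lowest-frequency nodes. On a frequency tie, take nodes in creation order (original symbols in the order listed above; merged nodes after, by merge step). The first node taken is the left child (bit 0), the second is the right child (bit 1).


Huffman tree construction:
Step 1: Merge F(7) + I(12) = 19
Step 2: Merge (F+I)(19) + E(20) = 39
Read each symbol's code off the tree from the root (left child = 0, right child = 1).

Codes:
  I: 01 (length 2)
  E: 1 (length 1)
  F: 00 (length 2)
Average code length: 58/39 = 1.4872 bits/symbol


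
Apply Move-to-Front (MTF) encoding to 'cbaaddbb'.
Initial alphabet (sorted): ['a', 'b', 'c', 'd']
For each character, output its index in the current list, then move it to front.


MTF encoding:
'c': index 2 in ['a', 'b', 'c', 'd'] -> ['c', 'a', 'b', 'd']
'b': index 2 in ['c', 'a', 'b', 'd'] -> ['b', 'c', 'a', 'd']
'a': index 2 in ['b', 'c', 'a', 'd'] -> ['a', 'b', 'c', 'd']
'a': index 0 in ['a', 'b', 'c', 'd'] -> ['a', 'b', 'c', 'd']
'd': index 3 in ['a', 'b', 'c', 'd'] -> ['d', 'a', 'b', 'c']
'd': index 0 in ['d', 'a', 'b', 'c'] -> ['d', 'a', 'b', 'c']
'b': index 2 in ['d', 'a', 'b', 'c'] -> ['b', 'd', 'a', 'c']
'b': index 0 in ['b', 'd', 'a', 'c'] -> ['b', 'd', 'a', 'c']


Output: [2, 2, 2, 0, 3, 0, 2, 0]


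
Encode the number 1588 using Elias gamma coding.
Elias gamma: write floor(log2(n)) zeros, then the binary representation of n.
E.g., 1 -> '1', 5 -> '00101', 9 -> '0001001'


num_bits = floor(log2(1588)) + 1 = 11
leading_zeros = num_bits - 1 = 10
binary(1588) = 11000110100

Elias gamma(1588) = '0000000000' + '11000110100' = 000000000011000110100 (21 bits)


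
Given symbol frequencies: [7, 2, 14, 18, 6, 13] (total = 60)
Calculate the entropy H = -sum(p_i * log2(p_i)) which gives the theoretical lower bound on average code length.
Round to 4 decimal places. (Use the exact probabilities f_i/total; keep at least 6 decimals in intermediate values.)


Per-symbol terms -p_i * log2(p_i) with p_i = f_i/60:
  p = 7/60 = 0.116667: log2(p) = -3.099536, -p*log2(p) = 0.361612
  p = 2/60 = 0.033333: log2(p) = -4.906891, -p*log2(p) = 0.163563
  p = 14/60 = 0.233333: log2(p) = -2.099536, -p*log2(p) = 0.489892
  p = 18/60 = 0.300000: log2(p) = -1.736966, -p*log2(p) = 0.521090
  p = 6/60 = 0.100000: log2(p) = -3.321928, -p*log2(p) = 0.332193
  p = 13/60 = 0.216667: log2(p) = -2.206451, -p*log2(p) = 0.478064
H = 0.361612 + 0.163563 + 0.489892 + 0.521090 + 0.332193 + 0.478064 = 2.346414

H = 2.3464 bits/symbol


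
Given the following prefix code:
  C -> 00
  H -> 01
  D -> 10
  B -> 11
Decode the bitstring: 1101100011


Decoding step by step:
Bits 11 -> B
Bits 01 -> H
Bits 10 -> D
Bits 00 -> C
Bits 11 -> B


Decoded message: BHDCB


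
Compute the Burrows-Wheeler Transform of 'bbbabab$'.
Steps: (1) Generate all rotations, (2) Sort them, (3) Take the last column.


Rotations (sorted):
  0: $bbbabab -> last char: b
  1: ab$bbbab -> last char: b
  2: abab$bbb -> last char: b
  3: b$bbbaba -> last char: a
  4: bab$bbba -> last char: a
  5: babab$bb -> last char: b
  6: bbabab$b -> last char: b
  7: bbbabab$ -> last char: $


BWT = bbbaabb$


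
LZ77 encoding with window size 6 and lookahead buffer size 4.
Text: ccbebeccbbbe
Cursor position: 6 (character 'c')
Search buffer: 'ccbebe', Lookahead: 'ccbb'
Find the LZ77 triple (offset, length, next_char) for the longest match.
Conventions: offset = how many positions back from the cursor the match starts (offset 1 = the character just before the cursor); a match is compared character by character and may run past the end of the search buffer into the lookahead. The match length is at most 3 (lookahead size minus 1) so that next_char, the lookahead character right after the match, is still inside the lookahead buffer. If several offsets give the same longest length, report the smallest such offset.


Try each offset into the search buffer:
  offset=1 (pos 5, char 'e'): match length 0
  offset=2 (pos 4, char 'b'): match length 0
  offset=3 (pos 3, char 'e'): match length 0
  offset=4 (pos 2, char 'b'): match length 0
  offset=5 (pos 1, char 'c'): match length 1
  offset=6 (pos 0, char 'c'): match length 3
Longest match has length 3 at offset 6.
next_char = character at position 6 + 3 = 9 -> 'b'

Best match: offset=6, length=3 (matching 'ccb' starting at position 0)
LZ77 triple: (6, 3, 'b')


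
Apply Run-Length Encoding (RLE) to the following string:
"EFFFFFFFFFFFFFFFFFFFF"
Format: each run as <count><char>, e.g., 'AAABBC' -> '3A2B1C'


Scanning runs left to right:
  i=0: run of 'E' x 1 -> '1E'
  i=1: run of 'F' x 20 -> '20F'

RLE = 1E20F


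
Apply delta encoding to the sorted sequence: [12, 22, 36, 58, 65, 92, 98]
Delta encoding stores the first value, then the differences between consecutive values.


First value: 12
Deltas:
  22 - 12 = 10
  36 - 22 = 14
  58 - 36 = 22
  65 - 58 = 7
  92 - 65 = 27
  98 - 92 = 6


Delta encoded: [12, 10, 14, 22, 7, 27, 6]


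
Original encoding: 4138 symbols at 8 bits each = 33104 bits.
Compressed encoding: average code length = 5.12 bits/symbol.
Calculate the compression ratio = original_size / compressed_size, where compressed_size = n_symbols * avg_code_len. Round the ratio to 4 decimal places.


original_size = n_symbols * orig_bits = 4138 * 8 = 33104 bits
compressed_size = n_symbols * avg_code_len = 4138 * 5.12 = 21186.56 bits
ratio = original_size / compressed_size = 33104 / 21186.56 = 1.5625

Compression ratio = 1.5625


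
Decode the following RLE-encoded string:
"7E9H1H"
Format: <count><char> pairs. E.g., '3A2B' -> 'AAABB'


Expanding each <count><char> pair:
  7E -> 'EEEEEEE'
  9H -> 'HHHHHHHHH'
  1H -> 'H'

Decoded = EEEEEEEHHHHHHHHHH


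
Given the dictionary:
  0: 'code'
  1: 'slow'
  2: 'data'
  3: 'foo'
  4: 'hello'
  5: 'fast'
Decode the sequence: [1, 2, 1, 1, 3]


Look up each index in the dictionary:
  1 -> 'slow'
  2 -> 'data'
  1 -> 'slow'
  1 -> 'slow'
  3 -> 'foo'

Decoded: "slow data slow slow foo"


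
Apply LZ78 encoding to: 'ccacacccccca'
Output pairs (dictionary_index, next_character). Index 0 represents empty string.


LZ78 encoding steps:
Dictionary: {0: ''}
Step 1: w='' (idx 0), next='c' -> output (0, 'c'), add 'c' as idx 1
Step 2: w='c' (idx 1), next='a' -> output (1, 'a'), add 'ca' as idx 2
Step 3: w='ca' (idx 2), next='c' -> output (2, 'c'), add 'cac' as idx 3
Step 4: w='c' (idx 1), next='c' -> output (1, 'c'), add 'cc' as idx 4
Step 5: w='cc' (idx 4), next='c' -> output (4, 'c'), add 'ccc' as idx 5
Step 6: w='' (idx 0), next='a' -> output (0, 'a'), add 'a' as idx 6


Encoded: [(0, 'c'), (1, 'a'), (2, 'c'), (1, 'c'), (4, 'c'), (0, 'a')]


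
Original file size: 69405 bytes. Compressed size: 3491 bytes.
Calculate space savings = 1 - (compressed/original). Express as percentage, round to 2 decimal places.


ratio = compressed/original = 3491/69405 = 0.050299
savings = 1 - ratio = 1 - 0.050299 = 0.949701
as a percentage: 0.949701 * 100 = 94.97%

Space savings = 1 - 3491/69405 = 94.97%


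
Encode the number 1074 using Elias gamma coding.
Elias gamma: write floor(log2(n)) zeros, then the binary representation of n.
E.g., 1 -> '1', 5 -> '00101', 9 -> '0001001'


num_bits = floor(log2(1074)) + 1 = 11
leading_zeros = num_bits - 1 = 10
binary(1074) = 10000110010

Elias gamma(1074) = '0000000000' + '10000110010' = 000000000010000110010 (21 bits)


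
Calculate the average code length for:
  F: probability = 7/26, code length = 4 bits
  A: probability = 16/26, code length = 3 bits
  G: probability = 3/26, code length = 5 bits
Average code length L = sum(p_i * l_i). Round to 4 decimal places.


Weighted contributions p_i * l_i:
  F: (7/26) * 4 = 28/26
  A: (16/26) * 3 = 48/26
  G: (3/26) * 5 = 15/26
Sum = (28 + 48 + 15)/26 = 91/26

L = 91/26 = 3.5000 bits/symbol


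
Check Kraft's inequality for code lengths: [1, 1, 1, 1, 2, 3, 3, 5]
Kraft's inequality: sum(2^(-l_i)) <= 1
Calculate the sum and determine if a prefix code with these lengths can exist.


Sum = 2^(-1) + 2^(-1) + 2^(-1) + 2^(-1) + 2^(-2) + 2^(-3) + 2^(-3) + 2^(-5)
    = 0.5 + 0.5 + 0.5 + 0.5 + 0.25 + 0.125 + 0.125 + 0.03125
    = 81/32 = 2.53125
Since 2.53125 > 1, Kraft's inequality is NOT satisfied.
A prefix code with these lengths CANNOT exist.

Kraft sum = 2.53125. Not satisfied.


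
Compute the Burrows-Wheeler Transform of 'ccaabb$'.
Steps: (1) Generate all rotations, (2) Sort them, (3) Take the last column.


Rotations (sorted):
  0: $ccaabb -> last char: b
  1: aabb$cc -> last char: c
  2: abb$cca -> last char: a
  3: b$ccaab -> last char: b
  4: bb$ccaa -> last char: a
  5: caabb$c -> last char: c
  6: ccaabb$ -> last char: $


BWT = bcabac$


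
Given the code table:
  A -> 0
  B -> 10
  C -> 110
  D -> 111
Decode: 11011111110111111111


Decoding:
110 -> C
111 -> D
111 -> D
10 -> B
111 -> D
111 -> D
111 -> D


Result: CDDBDDD


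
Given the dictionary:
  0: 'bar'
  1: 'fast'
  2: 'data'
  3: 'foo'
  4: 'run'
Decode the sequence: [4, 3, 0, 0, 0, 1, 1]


Look up each index in the dictionary:
  4 -> 'run'
  3 -> 'foo'
  0 -> 'bar'
  0 -> 'bar'
  0 -> 'bar'
  1 -> 'fast'
  1 -> 'fast'

Decoded: "run foo bar bar bar fast fast"


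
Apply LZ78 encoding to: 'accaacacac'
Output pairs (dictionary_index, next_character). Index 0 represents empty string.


LZ78 encoding steps:
Dictionary: {0: ''}
Step 1: w='' (idx 0), next='a' -> output (0, 'a'), add 'a' as idx 1
Step 2: w='' (idx 0), next='c' -> output (0, 'c'), add 'c' as idx 2
Step 3: w='c' (idx 2), next='a' -> output (2, 'a'), add 'ca' as idx 3
Step 4: w='a' (idx 1), next='c' -> output (1, 'c'), add 'ac' as idx 4
Step 5: w='ac' (idx 4), next='a' -> output (4, 'a'), add 'aca' as idx 5
Step 6: w='c' (idx 2), end of input -> output (2, '')


Encoded: [(0, 'a'), (0, 'c'), (2, 'a'), (1, 'c'), (4, 'a'), (2, '')]


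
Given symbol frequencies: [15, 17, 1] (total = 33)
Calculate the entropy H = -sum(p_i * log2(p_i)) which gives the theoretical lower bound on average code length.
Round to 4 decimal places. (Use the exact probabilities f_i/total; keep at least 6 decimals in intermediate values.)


Per-symbol terms -p_i * log2(p_i) with p_i = f_i/33:
  p = 15/33 = 0.454545: log2(p) = -1.137504, -p*log2(p) = 0.517047
  p = 17/33 = 0.515152: log2(p) = -0.956931, -p*log2(p) = 0.492965
  p = 1/33 = 0.030303: log2(p) = -5.044394, -p*log2(p) = 0.152860
H = 0.517047 + 0.492965 + 0.152860 = 1.162872

H = 1.1629 bits/symbol


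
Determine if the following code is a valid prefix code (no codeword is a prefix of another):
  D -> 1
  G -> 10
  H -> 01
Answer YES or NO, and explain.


Checking each pair (does one codeword prefix another?):
  D='1' vs G='10': prefix -- VIOLATION

NO -- this is NOT a valid prefix code. D (1) is a prefix of G (10).


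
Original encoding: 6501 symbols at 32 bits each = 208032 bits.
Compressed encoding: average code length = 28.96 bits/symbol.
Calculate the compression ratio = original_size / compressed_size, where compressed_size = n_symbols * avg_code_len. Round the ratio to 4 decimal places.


original_size = n_symbols * orig_bits = 6501 * 32 = 208032 bits
compressed_size = n_symbols * avg_code_len = 6501 * 28.96 = 188268.96 bits
ratio = original_size / compressed_size = 208032 / 188268.96 = 1.105

Compression ratio = 1.105


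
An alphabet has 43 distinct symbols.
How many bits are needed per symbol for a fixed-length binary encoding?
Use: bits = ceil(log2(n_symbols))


log2(43) = 5.4263
Bracket: 2^5 = 32 < 43 <= 2^6 = 64
So ceil(log2(43)) = 6

bits = ceil(log2(43)) = ceil(5.4263) = 6 bits


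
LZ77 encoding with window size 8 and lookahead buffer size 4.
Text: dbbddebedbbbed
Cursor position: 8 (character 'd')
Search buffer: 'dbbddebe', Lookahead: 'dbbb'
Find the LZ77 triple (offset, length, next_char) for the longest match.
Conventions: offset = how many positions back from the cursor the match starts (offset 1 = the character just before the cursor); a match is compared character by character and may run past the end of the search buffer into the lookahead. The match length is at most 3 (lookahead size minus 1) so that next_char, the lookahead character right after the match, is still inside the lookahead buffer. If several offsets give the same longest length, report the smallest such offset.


Try each offset into the search buffer:
  offset=1 (pos 7, char 'e'): match length 0
  offset=2 (pos 6, char 'b'): match length 0
  offset=3 (pos 5, char 'e'): match length 0
  offset=4 (pos 4, char 'd'): match length 1
  offset=5 (pos 3, char 'd'): match length 1
  offset=6 (pos 2, char 'b'): match length 0
  offset=7 (pos 1, char 'b'): match length 0
  offset=8 (pos 0, char 'd'): match length 3
Longest match has length 3 at offset 8.
next_char = character at position 8 + 3 = 11 -> 'b'

Best match: offset=8, length=3 (matching 'dbb' starting at position 0)
LZ77 triple: (8, 3, 'b')


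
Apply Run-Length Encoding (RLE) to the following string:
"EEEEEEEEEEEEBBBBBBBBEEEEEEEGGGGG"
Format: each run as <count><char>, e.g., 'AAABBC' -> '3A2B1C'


Scanning runs left to right:
  i=0: run of 'E' x 12 -> '12E'
  i=12: run of 'B' x 8 -> '8B'
  i=20: run of 'E' x 7 -> '7E'
  i=27: run of 'G' x 5 -> '5G'

RLE = 12E8B7E5G


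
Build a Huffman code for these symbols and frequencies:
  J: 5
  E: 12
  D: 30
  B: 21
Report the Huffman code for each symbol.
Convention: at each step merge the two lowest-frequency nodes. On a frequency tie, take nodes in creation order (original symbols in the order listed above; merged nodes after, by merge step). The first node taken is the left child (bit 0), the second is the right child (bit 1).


Huffman tree construction:
Step 1: Merge J(5) + E(12) = 17
Step 2: Merge (J+E)(17) + B(21) = 38
Step 3: Merge D(30) + ((J+E)+B)(38) = 68
Read each symbol's code off the tree from the root (left child = 0, right child = 1).

Codes:
  J: 100 (length 3)
  E: 101 (length 3)
  D: 0 (length 1)
  B: 11 (length 2)
Average code length: 123/68 = 1.8088 bits/symbol


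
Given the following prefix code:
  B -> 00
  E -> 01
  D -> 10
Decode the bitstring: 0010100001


Decoding step by step:
Bits 00 -> B
Bits 10 -> D
Bits 10 -> D
Bits 00 -> B
Bits 01 -> E


Decoded message: BDDBE


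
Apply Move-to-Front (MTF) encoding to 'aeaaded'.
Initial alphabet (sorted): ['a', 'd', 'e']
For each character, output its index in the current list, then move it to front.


MTF encoding:
'a': index 0 in ['a', 'd', 'e'] -> ['a', 'd', 'e']
'e': index 2 in ['a', 'd', 'e'] -> ['e', 'a', 'd']
'a': index 1 in ['e', 'a', 'd'] -> ['a', 'e', 'd']
'a': index 0 in ['a', 'e', 'd'] -> ['a', 'e', 'd']
'd': index 2 in ['a', 'e', 'd'] -> ['d', 'a', 'e']
'e': index 2 in ['d', 'a', 'e'] -> ['e', 'd', 'a']
'd': index 1 in ['e', 'd', 'a'] -> ['d', 'e', 'a']


Output: [0, 2, 1, 0, 2, 2, 1]


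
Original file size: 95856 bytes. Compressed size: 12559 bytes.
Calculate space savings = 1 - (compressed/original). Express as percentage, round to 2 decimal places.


ratio = compressed/original = 12559/95856 = 0.131019
savings = 1 - ratio = 1 - 0.131019 = 0.868981
as a percentage: 0.868981 * 100 = 86.9%

Space savings = 1 - 12559/95856 = 86.9%


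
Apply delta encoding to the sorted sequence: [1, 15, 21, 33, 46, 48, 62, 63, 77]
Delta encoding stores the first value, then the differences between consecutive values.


First value: 1
Deltas:
  15 - 1 = 14
  21 - 15 = 6
  33 - 21 = 12
  46 - 33 = 13
  48 - 46 = 2
  62 - 48 = 14
  63 - 62 = 1
  77 - 63 = 14


Delta encoded: [1, 14, 6, 12, 13, 2, 14, 1, 14]


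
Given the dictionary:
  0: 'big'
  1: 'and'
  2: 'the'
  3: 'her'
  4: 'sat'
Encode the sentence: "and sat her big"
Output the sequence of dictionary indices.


Look up each word in the dictionary:
  'and' -> 1
  'sat' -> 4
  'her' -> 3
  'big' -> 0

Encoded: [1, 4, 3, 0]


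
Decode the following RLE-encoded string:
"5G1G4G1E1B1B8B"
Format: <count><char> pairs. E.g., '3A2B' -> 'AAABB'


Expanding each <count><char> pair:
  5G -> 'GGGGG'
  1G -> 'G'
  4G -> 'GGGG'
  1E -> 'E'
  1B -> 'B'
  1B -> 'B'
  8B -> 'BBBBBBBB'

Decoded = GGGGGGGGGGEBBBBBBBBBB


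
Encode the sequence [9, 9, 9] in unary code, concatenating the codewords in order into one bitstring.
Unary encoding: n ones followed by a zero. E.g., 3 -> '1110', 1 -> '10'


Encode each number as n ones followed by a terminating 0:
  9 -> 1111111110 (10 bits)
  9 -> 1111111110 (10 bits)
  9 -> 1111111110 (10 bits)
Total length = 10 + 10 + 10 = 30 bits.

Unary([9, 9, 9]) = 111111111011111111101111111110 (30 bits)


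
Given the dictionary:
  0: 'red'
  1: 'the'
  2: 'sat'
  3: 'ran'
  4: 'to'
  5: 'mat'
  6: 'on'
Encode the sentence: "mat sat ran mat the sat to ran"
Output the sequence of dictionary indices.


Look up each word in the dictionary:
  'mat' -> 5
  'sat' -> 2
  'ran' -> 3
  'mat' -> 5
  'the' -> 1
  'sat' -> 2
  'to' -> 4
  'ran' -> 3

Encoded: [5, 2, 3, 5, 1, 2, 4, 3]


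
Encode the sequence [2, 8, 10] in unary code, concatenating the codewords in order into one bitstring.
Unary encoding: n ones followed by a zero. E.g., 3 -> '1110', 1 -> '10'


Encode each number as n ones followed by a terminating 0:
  2 -> 110 (3 bits)
  8 -> 111111110 (9 bits)
  10 -> 11111111110 (11 bits)
Total length = 3 + 9 + 11 = 23 bits.

Unary([2, 8, 10]) = 11011111111011111111110 (23 bits)


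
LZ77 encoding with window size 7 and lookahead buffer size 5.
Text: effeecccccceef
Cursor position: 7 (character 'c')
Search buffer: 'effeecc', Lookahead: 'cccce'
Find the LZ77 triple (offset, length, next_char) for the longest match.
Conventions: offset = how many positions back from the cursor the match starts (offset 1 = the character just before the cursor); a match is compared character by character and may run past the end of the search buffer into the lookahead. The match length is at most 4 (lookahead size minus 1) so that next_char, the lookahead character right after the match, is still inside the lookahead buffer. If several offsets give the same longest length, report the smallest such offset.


Try each offset into the search buffer:
  offset=1 (pos 6, char 'c'): match length 4
  offset=2 (pos 5, char 'c'): match length 4
  offset=3 (pos 4, char 'e'): match length 0
  offset=4 (pos 3, char 'e'): match length 0
  offset=5 (pos 2, char 'f'): match length 0
  offset=6 (pos 1, char 'f'): match length 0
  offset=7 (pos 0, char 'e'): match length 0
Longest match has length 4, found at offsets 1, 2; take the smallest, offset 1.
next_char = character at position 7 + 4 = 11 -> 'e'

Best match: offset=1, length=4 (matching 'cccc' starting at position 6)
LZ77 triple: (1, 4, 'e')


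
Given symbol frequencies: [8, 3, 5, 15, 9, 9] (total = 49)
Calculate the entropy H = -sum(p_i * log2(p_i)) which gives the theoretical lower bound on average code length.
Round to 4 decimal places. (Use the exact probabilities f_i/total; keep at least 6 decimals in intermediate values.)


Per-symbol terms -p_i * log2(p_i) with p_i = f_i/49:
  p = 8/49 = 0.163265: log2(p) = -2.614710, -p*log2(p) = 0.426891
  p = 3/49 = 0.061224: log2(p) = -4.029747, -p*log2(p) = 0.246719
  p = 5/49 = 0.102041: log2(p) = -3.292782, -p*log2(p) = 0.335998
  p = 15/49 = 0.306122: log2(p) = -1.707819, -p*log2(p) = 0.522802
  p = 9/49 = 0.183673: log2(p) = -2.444785, -p*log2(p) = 0.449042
  p = 9/49 = 0.183673: log2(p) = -2.444785, -p*log2(p) = 0.449042
H = 0.426891 + 0.246719 + 0.335998 + 0.522802 + 0.449042 + 0.449042 = 2.430494

H = 2.4305 bits/symbol


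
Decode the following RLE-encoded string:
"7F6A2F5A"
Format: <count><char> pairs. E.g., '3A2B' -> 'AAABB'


Expanding each <count><char> pair:
  7F -> 'FFFFFFF'
  6A -> 'AAAAAA'
  2F -> 'FF'
  5A -> 'AAAAA'

Decoded = FFFFFFFAAAAAAFFAAAAA


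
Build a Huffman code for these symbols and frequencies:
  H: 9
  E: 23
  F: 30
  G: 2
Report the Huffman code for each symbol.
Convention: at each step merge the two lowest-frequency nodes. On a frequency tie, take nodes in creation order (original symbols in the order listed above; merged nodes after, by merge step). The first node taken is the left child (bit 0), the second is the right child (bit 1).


Huffman tree construction:
Step 1: Merge G(2) + H(9) = 11
Step 2: Merge (G+H)(11) + E(23) = 34
Step 3: Merge F(30) + ((G+H)+E)(34) = 64
Read each symbol's code off the tree from the root (left child = 0, right child = 1).

Codes:
  H: 101 (length 3)
  E: 11 (length 2)
  F: 0 (length 1)
  G: 100 (length 3)
Average code length: 109/64 = 1.7031 bits/symbol


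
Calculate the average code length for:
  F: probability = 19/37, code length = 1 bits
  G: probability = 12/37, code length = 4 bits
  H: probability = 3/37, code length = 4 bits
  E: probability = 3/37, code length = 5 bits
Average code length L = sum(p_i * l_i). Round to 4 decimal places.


Weighted contributions p_i * l_i:
  F: (19/37) * 1 = 19/37
  G: (12/37) * 4 = 48/37
  H: (3/37) * 4 = 12/37
  E: (3/37) * 5 = 15/37
Sum = (19 + 48 + 12 + 15)/37 = 94/37

L = 94/37 = 2.5405 bits/symbol


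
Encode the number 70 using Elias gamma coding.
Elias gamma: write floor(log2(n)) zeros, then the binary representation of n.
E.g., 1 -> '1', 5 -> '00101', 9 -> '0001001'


num_bits = floor(log2(70)) + 1 = 7
leading_zeros = num_bits - 1 = 6
binary(70) = 1000110

Elias gamma(70) = '000000' + '1000110' = 0000001000110 (13 bits)


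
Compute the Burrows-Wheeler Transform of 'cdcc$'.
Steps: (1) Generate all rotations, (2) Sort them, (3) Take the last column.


Rotations (sorted):
  0: $cdcc -> last char: c
  1: c$cdc -> last char: c
  2: cc$cd -> last char: d
  3: cdcc$ -> last char: $
  4: dcc$c -> last char: c


BWT = ccd$c


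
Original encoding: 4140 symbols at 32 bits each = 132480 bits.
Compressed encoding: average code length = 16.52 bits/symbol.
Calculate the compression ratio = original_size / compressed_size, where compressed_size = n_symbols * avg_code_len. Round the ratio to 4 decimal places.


original_size = n_symbols * orig_bits = 4140 * 32 = 132480 bits
compressed_size = n_symbols * avg_code_len = 4140 * 16.52 = 68392.8 bits
ratio = original_size / compressed_size = 132480 / 68392.8 = 1.937

Compression ratio = 1.937


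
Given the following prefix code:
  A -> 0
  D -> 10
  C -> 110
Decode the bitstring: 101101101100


Decoding step by step:
Bits 10 -> D
Bits 110 -> C
Bits 110 -> C
Bits 110 -> C
Bits 0 -> A


Decoded message: DCCCA


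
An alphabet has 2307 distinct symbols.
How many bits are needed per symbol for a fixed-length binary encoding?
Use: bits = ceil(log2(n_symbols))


log2(2307) = 11.1718
Bracket: 2^11 = 2048 < 2307 <= 2^12 = 4096
So ceil(log2(2307)) = 12

bits = ceil(log2(2307)) = ceil(11.1718) = 12 bits


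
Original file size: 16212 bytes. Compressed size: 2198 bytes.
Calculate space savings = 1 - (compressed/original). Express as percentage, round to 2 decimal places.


ratio = compressed/original = 2198/16212 = 0.135579
savings = 1 - ratio = 1 - 0.135579 = 0.864421
as a percentage: 0.864421 * 100 = 86.44%

Space savings = 1 - 2198/16212 = 86.44%


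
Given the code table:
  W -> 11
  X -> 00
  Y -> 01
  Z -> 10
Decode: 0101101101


Decoding:
01 -> Y
01 -> Y
10 -> Z
11 -> W
01 -> Y


Result: YYZWY


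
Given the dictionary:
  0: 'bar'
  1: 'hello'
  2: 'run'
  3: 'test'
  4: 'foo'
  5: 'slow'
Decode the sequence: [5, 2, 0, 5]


Look up each index in the dictionary:
  5 -> 'slow'
  2 -> 'run'
  0 -> 'bar'
  5 -> 'slow'

Decoded: "slow run bar slow"


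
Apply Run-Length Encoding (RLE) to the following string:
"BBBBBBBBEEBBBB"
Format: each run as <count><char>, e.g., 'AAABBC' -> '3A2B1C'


Scanning runs left to right:
  i=0: run of 'B' x 8 -> '8B'
  i=8: run of 'E' x 2 -> '2E'
  i=10: run of 'B' x 4 -> '4B'

RLE = 8B2E4B


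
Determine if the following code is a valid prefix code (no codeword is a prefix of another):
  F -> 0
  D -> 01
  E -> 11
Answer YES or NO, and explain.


Checking each pair (does one codeword prefix another?):
  F='0' vs D='01': prefix -- VIOLATION

NO -- this is NOT a valid prefix code. F (0) is a prefix of D (01).


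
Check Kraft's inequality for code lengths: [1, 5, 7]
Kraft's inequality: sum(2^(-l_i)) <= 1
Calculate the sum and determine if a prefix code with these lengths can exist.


Sum = 2^(-1) + 2^(-5) + 2^(-7)
    = 0.5 + 0.03125 + 0.0078125
    = 69/128 = 0.5390625
Since 0.5390625 <= 1, Kraft's inequality IS satisfied.
A prefix code with these lengths CAN exist.

Kraft sum = 0.5390625. Satisfied.
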